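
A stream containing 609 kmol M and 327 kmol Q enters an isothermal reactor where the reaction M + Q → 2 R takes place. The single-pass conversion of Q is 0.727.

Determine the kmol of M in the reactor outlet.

371 kmol

Q reacted = 0.727 × 327 = 237.7 kmol; ν_Q = −1, so ξ = 237.7/1 = 237.7 kmol.
Outlet amounts (n = n₀ + ν ξ):
  M: 609 − 1(237.7) = 371.3
  Q: 327 − 1(237.7) = 89.27
  R: 0 + 2(237.7) = 475.5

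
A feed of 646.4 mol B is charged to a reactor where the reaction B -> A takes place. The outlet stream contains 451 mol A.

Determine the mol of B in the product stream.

195 mol

For A: n = n₀ + 1ξ → 451 = 0 + 1ξ, giving ξ = 451 mol.
Outlet amounts (n = n₀ + ν ξ):
  B: 646.4 − 1(451) = 195.4
  A: 0 + 1(451) = 451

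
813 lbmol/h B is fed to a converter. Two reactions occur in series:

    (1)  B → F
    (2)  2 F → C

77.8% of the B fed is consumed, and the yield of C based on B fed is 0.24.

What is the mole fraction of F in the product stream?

Conversion of B: B consumed = 1ξ₁ = 0.778 × 813 → ξ₁ = 632.5 lbmol/h.
Yield of C: 1ξ₂ / 813 = 0.24 → ξ₂ = 195.1 lbmol/h.
Outlet amounts (n = n₀ + Σ ν·ξ):
  B: 813 − 1(632.5) = 180.5
  F: 0 + 1(632.5) − 2(195.1) = 242.3
  C: 0 + 1(195.1) = 195.1
Total out = 617.9 lbmol/h; y_F = 242.3 / 617.9 = 0.3921.

0.392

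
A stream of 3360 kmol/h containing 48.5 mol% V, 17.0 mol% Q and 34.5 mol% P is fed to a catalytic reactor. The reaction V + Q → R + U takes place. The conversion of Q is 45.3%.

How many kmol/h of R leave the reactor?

Q reacted = 0.453 × 571.2 = 258.8 kmol/h; ν_Q = −1, so ξ = 258.8/1 = 258.8 kmol/h.
Outlet amounts (n = n₀ + ν ξ):
  V: 1630 − 1(258.8) = 1371
  Q: 571.2 − 1(258.8) = 312.4
  R: 0 + 1(258.8) = 258.8
  U: 0 + 1(258.8) = 258.8
  P: 1159 (inert)

259 kmol/h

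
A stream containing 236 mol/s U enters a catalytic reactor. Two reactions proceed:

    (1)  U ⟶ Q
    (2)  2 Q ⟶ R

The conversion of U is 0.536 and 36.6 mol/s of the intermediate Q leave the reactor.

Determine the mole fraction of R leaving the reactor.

0.235

Conversion of U: U consumed = 1ξ₁ = 0.536 × 236 → ξ₁ = 126.5 mol/s.
Q balance: n_Q = 0 + 1ξ₁ − 2ξ₂ = 36.6 → ξ₂ = (1·126.5 − 36.6)/2 = 44.95 mol/s.
Outlet amounts (n = n₀ + Σ ν·ξ):
  U: 236 − 1(126.5) = 109.5
  Q: 0 + 1(126.5) − 2(44.95) = 36.6
  R: 0 + 1(44.95) = 44.95
Total out = 191.1 mol/s; y_R = 44.95 / 191.1 = 0.2353.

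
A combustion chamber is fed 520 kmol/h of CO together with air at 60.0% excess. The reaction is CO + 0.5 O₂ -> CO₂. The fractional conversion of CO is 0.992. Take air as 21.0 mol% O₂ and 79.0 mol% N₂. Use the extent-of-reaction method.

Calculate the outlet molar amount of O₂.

158 kmol/h

Stoichiometric O₂ = 0.5 × 520 = 260 kmol/h; O₂ fed = 260 × 1.600 = 416 kmol/h.
N₂ fed = 416 × 79/21 = 1565 kmol/h.
Fuel reacted = 0.992 × 520 → ξ = 515.8 kmol/h.
Outlet (n = n₀ + ν ξ):
  CO: 520 − 1(515.8) = 4.16
  O₂: 416 − 0.5(515.8) = 158.1
  N₂: 1565 (inert)
  CO₂: 0 + 1(515.8) = 515.8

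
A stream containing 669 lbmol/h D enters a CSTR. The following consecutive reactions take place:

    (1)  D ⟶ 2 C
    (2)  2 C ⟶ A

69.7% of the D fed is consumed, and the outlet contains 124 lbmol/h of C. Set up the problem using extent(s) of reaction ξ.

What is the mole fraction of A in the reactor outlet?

0.553

Conversion of D: D consumed = 1ξ₁ = 0.697 × 669 → ξ₁ = 466.3 lbmol/h.
C balance: n_C = 0 + 2ξ₁ − 2ξ₂ = 124 → ξ₂ = (2·466.3 − 124)/2 = 404.3 lbmol/h.
Outlet amounts (n = n₀ + Σ ν·ξ):
  D: 669 − 1(466.3) = 202.7
  C: 0 + 2(466.3) − 2(404.3) = 124
  A: 0 + 1(404.3) = 404.3
Total out = 731 lbmol/h; y_A = 404.3 / 731 = 0.5531.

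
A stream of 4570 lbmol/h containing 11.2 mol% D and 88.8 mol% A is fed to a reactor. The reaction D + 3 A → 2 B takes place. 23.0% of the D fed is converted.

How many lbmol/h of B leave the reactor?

235 lbmol/h

D reacted = 0.23 × 511.8 = 117.7 lbmol/h; ν_D = −1, so ξ = 117.7/1 = 117.7 lbmol/h.
Outlet amounts (n = n₀ + ν ξ):
  D: 511.8 − 1(117.7) = 394.1
  A: 4058 − 3(117.7) = 3705
  B: 0 + 2(117.7) = 235.4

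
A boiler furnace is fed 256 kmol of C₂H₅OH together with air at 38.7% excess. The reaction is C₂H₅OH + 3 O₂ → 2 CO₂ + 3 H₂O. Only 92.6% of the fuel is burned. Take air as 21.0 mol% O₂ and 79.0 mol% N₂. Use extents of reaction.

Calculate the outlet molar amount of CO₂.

474 kmol

Stoichiometric O₂ = 3 × 256 = 768 kmol; O₂ fed = 768 × 1.387 = 1065 kmol.
N₂ fed = 1065 × 79/21 = 4007 kmol.
Fuel reacted = 0.926 × 256 → ξ = 237.1 kmol.
Outlet (n = n₀ + ν ξ):
  C₂H₅OH: 256 − 1(237.1) = 18.94
  O₂: 1065 − 3(237.1) = 354
  N₂: 4007 (inert)
  CO₂: 0 + 2(237.1) = 474.1
  H₂O: 0 + 3(237.1) = 711.2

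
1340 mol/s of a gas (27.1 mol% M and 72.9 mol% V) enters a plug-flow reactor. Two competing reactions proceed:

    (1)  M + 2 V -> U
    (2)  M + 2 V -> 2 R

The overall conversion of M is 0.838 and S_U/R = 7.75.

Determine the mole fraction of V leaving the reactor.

Conversion of M: M consumed = 0.838 × 363.1 = 304.3 mol/s = 1ξ₁ + 1ξ₂.
Selectivity: 1ξ₁ / (2ξ₂) = 7.75 → ξ₁ = 15.5 ξ₂.
Substitute: (1·15.5 + 1) ξ₂ = 304.3 → ξ₂ = 18.44 mol/s, ξ₁ = 285.9 mol/s.
Outlet amounts (n = n₀ + Σ ν·ξ):
  M: 363.1 − 1(285.9) − 1(18.44) = 58.83
  V: 976.9 − 2(285.9) − 2(18.44) = 368.2
  U: 0 + 1(285.9) = 285.9
  R: 0 + 2(18.44) = 36.89
Total out = 749.8 mol/s; y_V = 368.2 / 749.8 = 0.4911.

0.491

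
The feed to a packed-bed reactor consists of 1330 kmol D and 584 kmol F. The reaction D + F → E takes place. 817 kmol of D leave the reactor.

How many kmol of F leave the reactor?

For D: n = n₀ − 1ξ → 817 = 1330 − 1ξ, giving ξ = 513 kmol.
Outlet amounts (n = n₀ + ν ξ):
  D: 1330 − 1(513) = 817
  F: 584 − 1(513) = 71
  E: 0 + 1(513) = 513

71 kmol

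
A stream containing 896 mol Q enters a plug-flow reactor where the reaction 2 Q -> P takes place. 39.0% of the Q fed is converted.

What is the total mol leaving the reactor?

Q reacted = 0.39 × 896 = 349.4 mol; ν_Q = −2, so ξ = 349.4/2 = 174.7 mol.
Outlet amounts (n = n₀ + ν ξ):
  Q: 896 − 2(174.7) = 546.6
  P: 0 + 1(174.7) = 174.7
Total out = 546.6 + 174.7 = 721.3 mol.

721 mol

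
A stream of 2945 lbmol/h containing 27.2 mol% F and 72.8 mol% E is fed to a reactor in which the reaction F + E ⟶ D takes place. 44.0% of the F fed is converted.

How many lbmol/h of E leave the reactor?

F reacted = 0.44 × 801 = 352.5 lbmol/h; ν_F = −1, so ξ = 352.5/1 = 352.5 lbmol/h.
Outlet amounts (n = n₀ + ν ξ):
  F: 801 − 1(352.5) = 448.6
  E: 2144 − 1(352.5) = 1792
  D: 0 + 1(352.5) = 352.5

1790 lbmol/h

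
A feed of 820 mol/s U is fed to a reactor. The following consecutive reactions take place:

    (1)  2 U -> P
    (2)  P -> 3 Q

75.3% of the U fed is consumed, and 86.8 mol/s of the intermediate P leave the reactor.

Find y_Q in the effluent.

0.697

Conversion of U: U consumed = 2ξ₁ = 0.753 × 820 → ξ₁ = 308.7 mol/s.
P balance: n_P = 0 + 1ξ₁ − 1ξ₂ = 86.8 → ξ₂ = (1·308.7 − 86.8)/1 = 221.9 mol/s.
Outlet amounts (n = n₀ + Σ ν·ξ):
  U: 820 − 2(308.7) = 202.5
  P: 0 + 1(308.7) − 1(221.9) = 86.8
  Q: 0 + 3(221.9) = 665.8
Total out = 955.1 mol/s; y_Q = 665.8 / 955.1 = 0.6971.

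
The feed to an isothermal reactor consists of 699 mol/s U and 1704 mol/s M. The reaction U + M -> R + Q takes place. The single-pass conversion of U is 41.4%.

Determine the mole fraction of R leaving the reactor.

U reacted = 0.414 × 699 = 289.4 mol/s; ν_U = −1, so ξ = 289.4/1 = 289.4 mol/s.
Outlet amounts (n = n₀ + ν ξ):
  U: 699 − 1(289.4) = 409.6
  M: 1704 − 1(289.4) = 1415
  R: 0 + 1(289.4) = 289.4
  Q: 0 + 1(289.4) = 289.4
Total out = 2403 mol/s; y_R = 289.4 / 2403 = 0.1204.

0.12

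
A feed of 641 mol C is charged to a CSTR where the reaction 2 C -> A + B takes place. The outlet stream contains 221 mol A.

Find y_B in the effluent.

0.345

For A: n = n₀ + 1ξ → 221 = 0 + 1ξ, giving ξ = 221 mol.
Outlet amounts (n = n₀ + ν ξ):
  C: 641 − 2(221) = 199
  A: 0 + 1(221) = 221
  B: 0 + 1(221) = 221
Total out = 641 mol; y_B = 221 / 641 = 0.3448.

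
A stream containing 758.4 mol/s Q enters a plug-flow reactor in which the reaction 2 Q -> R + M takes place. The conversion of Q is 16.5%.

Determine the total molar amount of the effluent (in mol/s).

Q reacted = 0.165 × 758.4 = 125.1 mol/s; ν_Q = −2, so ξ = 125.1/2 = 62.57 mol/s.
Outlet amounts (n = n₀ + ν ξ):
  Q: 758.4 − 2(62.57) = 633.3
  R: 0 + 1(62.57) = 62.57
  M: 0 + 1(62.57) = 62.57
Total out = 633.3 + 62.57 + 62.57 = 758.4 mol/s.

758 mol/s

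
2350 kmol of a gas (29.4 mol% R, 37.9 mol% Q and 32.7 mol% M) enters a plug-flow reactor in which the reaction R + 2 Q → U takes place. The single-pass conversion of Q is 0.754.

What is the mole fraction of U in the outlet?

Q reacted = 0.754 × 890.6 = 671.6 kmol; ν_Q = −2, so ξ = 671.6/2 = 335.8 kmol.
Outlet amounts (n = n₀ + ν ξ):
  R: 690.9 − 1(335.8) = 355.1
  Q: 890.6 − 2(335.8) = 219.1
  U: 0 + 1(335.8) = 335.8
  M: 768.5 (inert)
Total out = 1678 kmol; y_U = 335.8 / 1678 = 0.2001.

0.2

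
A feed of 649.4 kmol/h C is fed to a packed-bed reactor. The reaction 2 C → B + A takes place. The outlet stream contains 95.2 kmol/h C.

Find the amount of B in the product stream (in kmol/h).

For C: n = n₀ − 2ξ → 95.2 = 649.4 − 2ξ, giving ξ = 277.1 kmol/h.
Outlet amounts (n = n₀ + ν ξ):
  C: 649.4 − 2(277.1) = 95.2
  B: 0 + 1(277.1) = 277.1
  A: 0 + 1(277.1) = 277.1

277 kmol/h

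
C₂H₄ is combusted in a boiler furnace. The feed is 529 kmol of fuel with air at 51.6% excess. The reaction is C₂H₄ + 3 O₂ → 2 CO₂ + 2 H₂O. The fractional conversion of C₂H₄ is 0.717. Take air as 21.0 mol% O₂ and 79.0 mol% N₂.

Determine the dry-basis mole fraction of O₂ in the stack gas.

Stoichiometric O₂ = 3 × 529 = 1587 kmol; O₂ fed = 1587 × 1.516 = 2406 kmol.
N₂ fed = 2406 × 79/21 = 9051 kmol.
Fuel reacted = 0.717 × 529 → ξ = 379.3 kmol.
Outlet (n = n₀ + ν ξ):
  C₂H₄: 529 − 1(379.3) = 149.7
  O₂: 2406 − 3(379.3) = 1268
  N₂: 9051 (inert)
  CO₂: 0 + 2(379.3) = 758.6
  H₂O: 0 + 2(379.3) = 758.6
Dry total = 11230 kmol; y_O₂ (dry) = 1268 / 11230 = 0.1129.

0.113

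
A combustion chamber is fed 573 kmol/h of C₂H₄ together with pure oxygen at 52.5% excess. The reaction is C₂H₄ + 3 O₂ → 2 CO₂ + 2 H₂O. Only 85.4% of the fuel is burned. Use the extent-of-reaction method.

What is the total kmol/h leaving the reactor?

Stoichiometric O₂ = 3 × 573 = 1719 kmol/h; O₂ fed = 1719 × 1.525 = 2621 kmol/h.
Fuel reacted = 0.854 × 573 → ξ = 489.3 kmol/h.
Outlet (n = n₀ + ν ξ):
  C₂H₄: 573 − 1(489.3) = 83.66
  O₂: 2621 − 3(489.3) = 1153
  CO₂: 0 + 2(489.3) = 978.7
  H₂O: 0 + 2(489.3) = 978.7
Total out = 83.66 + 1153 + 978.7 + 978.7 = 3194 kmol/h.

3190 kmol/h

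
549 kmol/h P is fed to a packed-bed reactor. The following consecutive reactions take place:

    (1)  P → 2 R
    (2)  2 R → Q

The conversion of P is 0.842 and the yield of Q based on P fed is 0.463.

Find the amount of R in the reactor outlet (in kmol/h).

416 kmol/h

Conversion of P: P consumed = 1ξ₁ = 0.842 × 549 → ξ₁ = 462.3 kmol/h.
Yield of Q: 1ξ₂ / 549 = 0.463 → ξ₂ = 254.2 kmol/h.
Outlet amounts (n = n₀ + Σ ν·ξ):
  P: 549 − 1(462.3) = 86.74
  R: 0 + 2(462.3) − 2(254.2) = 416.1
  Q: 0 + 1(254.2) = 254.2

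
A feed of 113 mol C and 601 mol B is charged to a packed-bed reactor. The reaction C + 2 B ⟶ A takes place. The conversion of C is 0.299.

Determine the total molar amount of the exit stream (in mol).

C reacted = 0.299 × 113 = 33.79 mol; ν_C = −1, so ξ = 33.79/1 = 33.79 mol.
Outlet amounts (n = n₀ + ν ξ):
  C: 113 − 1(33.79) = 79.21
  B: 601 − 2(33.79) = 533.4
  A: 0 + 1(33.79) = 33.79
Total out = 79.21 + 533.4 + 33.79 = 646.4 mol.

646 mol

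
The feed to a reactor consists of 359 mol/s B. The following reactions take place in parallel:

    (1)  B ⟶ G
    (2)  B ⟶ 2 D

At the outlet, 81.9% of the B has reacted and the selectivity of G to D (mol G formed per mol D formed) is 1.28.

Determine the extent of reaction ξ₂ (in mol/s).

Conversion of B: B consumed = 0.819 × 359 = 294 mol/s = 1ξ₁ + 1ξ₂.
Selectivity: 1ξ₁ / (2ξ₂) = 1.28 → ξ₁ = 2.56 ξ₂.
Substitute: (1·2.56 + 1) ξ₂ = 294 → ξ₂ = 82.59 mol/s, ξ₁ = 211.4 mol/s.
Outlet amounts (n = n₀ + Σ ν·ξ):
  B: 359 − 1(211.4) − 1(82.59) = 64.98
  G: 0 + 1(211.4) = 211.4
  D: 0 + 2(82.59) = 165.2

ξ₂ = 82.6 mol/s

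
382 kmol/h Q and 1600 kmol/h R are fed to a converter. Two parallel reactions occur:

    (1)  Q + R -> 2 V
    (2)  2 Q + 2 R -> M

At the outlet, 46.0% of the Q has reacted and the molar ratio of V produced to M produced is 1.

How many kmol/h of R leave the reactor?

Conversion of Q: Q consumed = 0.46 × 382 = 175.7 kmol/h = 1ξ₁ + 2ξ₂.
Selectivity: 2ξ₁ / (1ξ₂) = 1 → ξ₁ = 0.5 ξ₂.
Substitute: (1·0.5 + 2) ξ₂ = 175.7 → ξ₂ = 70.29 kmol/h, ξ₁ = 35.14 kmol/h.
Outlet amounts (n = n₀ + Σ ν·ξ):
  Q: 382 − 1(35.14) − 2(70.29) = 206.3
  R: 1600 − 1(35.14) − 2(70.29) = 1424
  V: 0 + 2(35.14) = 70.29
  M: 0 + 1(70.29) = 70.29

1420 kmol/h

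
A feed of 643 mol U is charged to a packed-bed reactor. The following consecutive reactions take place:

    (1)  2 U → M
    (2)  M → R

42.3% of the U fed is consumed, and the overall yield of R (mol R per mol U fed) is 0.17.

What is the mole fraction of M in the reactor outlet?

Conversion of U: U consumed = 2ξ₁ = 0.423 × 643 → ξ₁ = 136 mol.
Yield of R: 1ξ₂ / 643 = 0.17 → ξ₂ = 109.3 mol.
Outlet amounts (n = n₀ + Σ ν·ξ):
  U: 643 − 2(136) = 371
  M: 0 + 1(136) − 1(109.3) = 26.68
  R: 0 + 1(109.3) = 109.3
Total out = 507 mol; y_M = 26.68 / 507 = 0.05263.

0.0526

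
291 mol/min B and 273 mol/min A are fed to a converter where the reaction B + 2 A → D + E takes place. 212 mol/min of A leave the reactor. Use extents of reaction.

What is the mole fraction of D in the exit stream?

For A: n = n₀ − 2ξ → 212 = 273 − 2ξ, giving ξ = 30.5 mol/min.
Outlet amounts (n = n₀ + ν ξ):
  B: 291 − 1(30.5) = 260.5
  A: 273 − 2(30.5) = 212
  D: 0 + 1(30.5) = 30.5
  E: 0 + 1(30.5) = 30.5
Total out = 533.5 mol/min; y_D = 30.5 / 533.5 = 0.05717.

0.0572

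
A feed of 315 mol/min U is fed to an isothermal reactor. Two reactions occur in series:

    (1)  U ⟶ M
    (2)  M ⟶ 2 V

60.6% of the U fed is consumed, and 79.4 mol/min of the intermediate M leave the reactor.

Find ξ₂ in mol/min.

ξ₂ = 111 mol/min

Conversion of U: U consumed = 1ξ₁ = 0.606 × 315 → ξ₁ = 190.9 mol/min.
M balance: n_M = 0 + 1ξ₁ − 1ξ₂ = 79.4 → ξ₂ = (1·190.9 − 79.4)/1 = 111.5 mol/min.
Outlet amounts (n = n₀ + Σ ν·ξ):
  U: 315 − 1(190.9) = 124.1
  M: 0 + 1(190.9) − 1(111.5) = 79.4
  V: 0 + 2(111.5) = 223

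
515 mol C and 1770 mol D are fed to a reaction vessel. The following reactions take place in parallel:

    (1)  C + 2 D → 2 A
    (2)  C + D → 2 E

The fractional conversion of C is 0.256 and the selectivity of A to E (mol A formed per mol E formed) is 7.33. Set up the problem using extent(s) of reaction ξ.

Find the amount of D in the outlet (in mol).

1520 mol

Conversion of C: C consumed = 0.256 × 515 = 131.8 mol = 1ξ₁ + 1ξ₂.
Selectivity: 2ξ₁ / (2ξ₂) = 7.33 → ξ₁ = 7.33 ξ₂.
Substitute: (1·7.33 + 1) ξ₂ = 131.8 → ξ₂ = 15.83 mol, ξ₁ = 116 mol.
Outlet amounts (n = n₀ + Σ ν·ξ):
  C: 515 − 1(116) − 1(15.83) = 383.2
  D: 1770 − 2(116) − 1(15.83) = 1522
  A: 0 + 2(116) = 232
  E: 0 + 2(15.83) = 31.65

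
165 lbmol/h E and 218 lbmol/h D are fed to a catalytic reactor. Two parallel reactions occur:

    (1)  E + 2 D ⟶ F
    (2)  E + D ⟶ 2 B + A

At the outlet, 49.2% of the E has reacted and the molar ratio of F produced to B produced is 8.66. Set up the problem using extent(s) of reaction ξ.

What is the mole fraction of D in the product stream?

0.257

Conversion of E: E consumed = 0.492 × 165 = 81.18 lbmol/h = 1ξ₁ + 1ξ₂.
Selectivity: 1ξ₁ / (2ξ₂) = 8.66 → ξ₁ = 17.32 ξ₂.
Substitute: (1·17.32 + 1) ξ₂ = 81.18 → ξ₂ = 4.431 lbmol/h, ξ₁ = 76.75 lbmol/h.
Outlet amounts (n = n₀ + Σ ν·ξ):
  E: 165 − 1(76.75) − 1(4.431) = 83.82
  D: 218 − 2(76.75) − 1(4.431) = 60.07
  F: 0 + 1(76.75) = 76.75
  B: 0 + 2(4.431) = 8.862
  A: 0 + 1(4.431) = 4.431
Total out = 233.9 lbmol/h; y_D = 60.07 / 233.9 = 0.2568.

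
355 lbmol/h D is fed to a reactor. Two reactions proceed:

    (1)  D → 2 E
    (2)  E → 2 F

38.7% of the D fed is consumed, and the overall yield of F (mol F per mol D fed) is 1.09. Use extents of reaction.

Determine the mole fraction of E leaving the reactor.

Conversion of D: D consumed = 1ξ₁ = 0.387 × 355 → ξ₁ = 137.4 lbmol/h.
Yield of F: 2ξ₂ / 355 = 1.09 → ξ₂ = 193.5 lbmol/h.
Outlet amounts (n = n₀ + Σ ν·ξ):
  D: 355 − 1(137.4) = 217.6
  E: 0 + 2(137.4) − 1(193.5) = 81.29
  F: 0 + 2(193.5) = 387
Total out = 685.9 lbmol/h; y_E = 81.29 / 685.9 = 0.1185.

0.119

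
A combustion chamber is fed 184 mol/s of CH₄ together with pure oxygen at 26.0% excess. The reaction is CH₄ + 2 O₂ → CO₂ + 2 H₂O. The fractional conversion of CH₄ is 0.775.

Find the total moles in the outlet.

Stoichiometric O₂ = 2 × 184 = 368 mol/s; O₂ fed = 368 × 1.260 = 463.7 mol/s.
Fuel reacted = 0.775 × 184 → ξ = 142.6 mol/s.
Outlet (n = n₀ + ν ξ):
  CH₄: 184 − 1(142.6) = 41.4
  O₂: 463.7 − 2(142.6) = 178.5
  CO₂: 0 + 1(142.6) = 142.6
  H₂O: 0 + 2(142.6) = 285.2
Total out = 41.4 + 178.5 + 142.6 + 285.2 = 647.7 mol/s.

648 mol/s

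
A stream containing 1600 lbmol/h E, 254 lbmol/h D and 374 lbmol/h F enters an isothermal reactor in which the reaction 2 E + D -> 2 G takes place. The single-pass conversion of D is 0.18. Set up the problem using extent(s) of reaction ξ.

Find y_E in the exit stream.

D reacted = 0.18 × 254 = 45.72 lbmol/h; ν_D = −1, so ξ = 45.72/1 = 45.72 lbmol/h.
Outlet amounts (n = n₀ + ν ξ):
  E: 1600 − 2(45.72) = 1509
  D: 254 − 1(45.72) = 208.3
  G: 0 + 2(45.72) = 91.44
  F: 374 (inert)
Total out = 2182 lbmol/h; y_E = 1509 / 2182 = 0.6913.

0.691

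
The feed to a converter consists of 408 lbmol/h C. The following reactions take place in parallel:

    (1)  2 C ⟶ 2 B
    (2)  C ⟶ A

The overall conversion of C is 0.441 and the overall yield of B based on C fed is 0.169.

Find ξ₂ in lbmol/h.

ξ₂ = 111 lbmol/h

Yield of B: 2ξ₁ / 408 = 0.169 → ξ₁ = 34.48 lbmol/h.
Conversion of C: 2ξ₁ + 1ξ₂ = 0.441 × 408 = 179.9 → ξ₂ = 111 lbmol/h.
Outlet amounts (n = n₀ + Σ ν·ξ):
  C: 408 − 2(34.48) − 1(111) = 228.1
  B: 0 + 2(34.48) = 68.95
  A: 0 + 1(111) = 111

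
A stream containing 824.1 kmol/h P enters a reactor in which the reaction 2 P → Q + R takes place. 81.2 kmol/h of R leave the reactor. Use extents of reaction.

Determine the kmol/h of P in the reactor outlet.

For R: n = n₀ + 1ξ → 81.2 = 0 + 1ξ, giving ξ = 81.2 kmol/h.
Outlet amounts (n = n₀ + ν ξ):
  P: 824.1 − 2(81.2) = 661.7
  Q: 0 + 1(81.2) = 81.2
  R: 0 + 1(81.2) = 81.2

662 kmol/h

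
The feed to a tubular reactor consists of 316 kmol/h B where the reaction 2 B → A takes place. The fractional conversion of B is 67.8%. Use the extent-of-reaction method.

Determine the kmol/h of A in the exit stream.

107 kmol/h

B reacted = 0.678 × 316 = 214.2 kmol/h; ν_B = −2, so ξ = 214.2/2 = 107.1 kmol/h.
Outlet amounts (n = n₀ + ν ξ):
  B: 316 − 2(107.1) = 101.8
  A: 0 + 1(107.1) = 107.1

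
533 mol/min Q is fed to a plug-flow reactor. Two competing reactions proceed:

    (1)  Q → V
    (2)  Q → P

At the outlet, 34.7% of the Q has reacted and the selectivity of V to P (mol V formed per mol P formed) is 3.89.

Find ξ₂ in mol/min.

ξ₂ = 37.8 mol/min

Conversion of Q: Q consumed = 0.347 × 533 = 185 mol/min = 1ξ₁ + 1ξ₂.
Selectivity: 1ξ₁ / (1ξ₂) = 3.89 → ξ₁ = 3.89 ξ₂.
Substitute: (1·3.89 + 1) ξ₂ = 185 → ξ₂ = 37.82 mol/min, ξ₁ = 147.1 mol/min.
Outlet amounts (n = n₀ + Σ ν·ξ):
  Q: 533 − 1(147.1) − 1(37.82) = 348
  V: 0 + 1(147.1) = 147.1
  P: 0 + 1(37.82) = 37.82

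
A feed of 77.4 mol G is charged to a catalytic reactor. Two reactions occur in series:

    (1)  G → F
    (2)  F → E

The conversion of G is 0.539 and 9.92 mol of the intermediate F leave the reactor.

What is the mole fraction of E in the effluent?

Conversion of G: G consumed = 1ξ₁ = 0.539 × 77.4 → ξ₁ = 41.72 mol.
F balance: n_F = 0 + 1ξ₁ − 1ξ₂ = 9.92 → ξ₂ = (1·41.72 − 9.92)/1 = 31.8 mol.
Outlet amounts (n = n₀ + Σ ν·ξ):
  G: 77.4 − 1(41.72) = 35.68
  F: 0 + 1(41.72) − 1(31.8) = 9.92
  E: 0 + 1(31.8) = 31.8
Total out = 77.4 mol; y_E = 31.8 / 77.4 = 0.4108.

0.411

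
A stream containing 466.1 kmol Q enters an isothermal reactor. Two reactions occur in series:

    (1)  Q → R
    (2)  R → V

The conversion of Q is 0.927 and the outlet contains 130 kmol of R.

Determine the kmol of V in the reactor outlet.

302 kmol

Conversion of Q: Q consumed = 1ξ₁ = 0.927 × 466.1 → ξ₁ = 432.1 kmol.
R balance: n_R = 0 + 1ξ₁ − 1ξ₂ = 130 → ξ₂ = (1·432.1 − 130)/1 = 302.1 kmol.
Outlet amounts (n = n₀ + Σ ν·ξ):
  Q: 466.1 − 1(432.1) = 34.03
  R: 0 + 1(432.1) − 1(302.1) = 130
  V: 0 + 1(302.1) = 302.1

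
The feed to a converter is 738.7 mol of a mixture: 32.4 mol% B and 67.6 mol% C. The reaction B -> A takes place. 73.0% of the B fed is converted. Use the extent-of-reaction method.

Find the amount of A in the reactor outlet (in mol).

175 mol

B reacted = 0.73 × 239.3 = 174.7 mol; ν_B = −1, so ξ = 174.7/1 = 174.7 mol.
Outlet amounts (n = n₀ + ν ξ):
  B: 239.3 − 1(174.7) = 64.62
  A: 0 + 1(174.7) = 174.7
  C: 499.4 (inert)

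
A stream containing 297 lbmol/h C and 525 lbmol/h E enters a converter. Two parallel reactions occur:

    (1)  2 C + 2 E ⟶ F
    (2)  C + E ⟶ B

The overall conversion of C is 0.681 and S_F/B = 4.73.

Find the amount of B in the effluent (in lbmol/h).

Conversion of C: C consumed = 0.681 × 297 = 202.3 lbmol/h = 2ξ₁ + 1ξ₂.
Selectivity: 1ξ₁ / (1ξ₂) = 4.73 → ξ₁ = 4.73 ξ₂.
Substitute: (2·4.73 + 1) ξ₂ = 202.3 → ξ₂ = 19.34 lbmol/h, ξ₁ = 91.46 lbmol/h.
Outlet amounts (n = n₀ + Σ ν·ξ):
  C: 297 − 2(91.46) − 1(19.34) = 94.74
  E: 525 − 2(91.46) − 1(19.34) = 322.7
  F: 0 + 1(91.46) = 91.46
  B: 0 + 1(19.34) = 19.34

19.3 lbmol/h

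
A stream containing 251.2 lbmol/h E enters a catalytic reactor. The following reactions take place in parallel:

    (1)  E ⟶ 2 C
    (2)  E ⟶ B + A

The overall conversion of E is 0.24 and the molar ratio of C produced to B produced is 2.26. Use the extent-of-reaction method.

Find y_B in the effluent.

0.0909

Conversion of E: E consumed = 0.24 × 251.2 = 60.29 lbmol/h = 1ξ₁ + 1ξ₂.
Selectivity: 2ξ₁ / (1ξ₂) = 2.26 → ξ₁ = 1.13 ξ₂.
Substitute: (1·1.13 + 1) ξ₂ = 60.29 → ξ₂ = 28.3 lbmol/h, ξ₁ = 31.98 lbmol/h.
Outlet amounts (n = n₀ + Σ ν·ξ):
  E: 251.2 − 1(31.98) − 1(28.3) = 190.9
  C: 0 + 2(31.98) = 63.97
  B: 0 + 1(28.3) = 28.3
  A: 0 + 1(28.3) = 28.3
Total out = 311.5 lbmol/h; y_B = 28.3 / 311.5 = 0.09087.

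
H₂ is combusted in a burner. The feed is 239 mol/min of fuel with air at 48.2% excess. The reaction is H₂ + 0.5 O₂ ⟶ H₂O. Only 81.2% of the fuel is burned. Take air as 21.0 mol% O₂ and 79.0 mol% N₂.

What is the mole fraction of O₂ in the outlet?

Stoichiometric O₂ = 0.5 × 239 = 119.5 mol/min; O₂ fed = 119.5 × 1.482 = 177.1 mol/min.
N₂ fed = 177.1 × 79/21 = 666.2 mol/min.
Fuel reacted = 0.812 × 239 → ξ = 194.1 mol/min.
Outlet (n = n₀ + ν ξ):
  H₂: 239 − 1(194.1) = 44.93
  O₂: 177.1 − 0.5(194.1) = 80.06
  N₂: 666.2 (inert)
  H₂O: 0 + 1(194.1) = 194.1
Total out = 985.3 mol/min; y_O₂ = 80.06 / 985.3 = 0.08126.

0.0813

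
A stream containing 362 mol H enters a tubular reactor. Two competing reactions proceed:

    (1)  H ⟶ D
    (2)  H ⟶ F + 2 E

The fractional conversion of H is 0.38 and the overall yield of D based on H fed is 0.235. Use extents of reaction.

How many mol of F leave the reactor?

52.5 mol

Yield of D: 1ξ₁ / 362 = 0.235 → ξ₁ = 85.07 mol.
Conversion of H: 1ξ₁ + 1ξ₂ = 0.38 × 362 = 137.6 → ξ₂ = 52.49 mol.
Outlet amounts (n = n₀ + Σ ν·ξ):
  H: 362 − 1(85.07) − 1(52.49) = 224.4
  D: 0 + 1(85.07) = 85.07
  F: 0 + 1(52.49) = 52.49
  E: 0 + 2(52.49) = 105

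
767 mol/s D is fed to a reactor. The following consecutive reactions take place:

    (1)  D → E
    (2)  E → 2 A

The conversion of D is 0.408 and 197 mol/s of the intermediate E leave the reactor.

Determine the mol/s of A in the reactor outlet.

Conversion of D: D consumed = 1ξ₁ = 0.408 × 767 → ξ₁ = 312.9 mol/s.
E balance: n_E = 0 + 1ξ₁ − 1ξ₂ = 197 → ξ₂ = (1·312.9 − 197)/1 = 115.9 mol/s.
Outlet amounts (n = n₀ + Σ ν·ξ):
  D: 767 − 1(312.9) = 454.1
  E: 0 + 1(312.9) − 1(115.9) = 197
  A: 0 + 2(115.9) = 231.9

232 mol/s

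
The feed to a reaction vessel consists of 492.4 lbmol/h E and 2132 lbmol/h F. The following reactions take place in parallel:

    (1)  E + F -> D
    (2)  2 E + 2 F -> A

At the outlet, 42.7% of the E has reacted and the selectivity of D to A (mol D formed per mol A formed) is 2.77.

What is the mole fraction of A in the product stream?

0.0186

Conversion of E: E consumed = 0.427 × 492.4 = 210.3 lbmol/h = 1ξ₁ + 2ξ₂.
Selectivity: 1ξ₁ / (1ξ₂) = 2.77 → ξ₁ = 2.77 ξ₂.
Substitute: (1·2.77 + 2) ξ₂ = 210.3 → ξ₂ = 44.08 lbmol/h, ξ₁ = 122.1 lbmol/h.
Outlet amounts (n = n₀ + Σ ν·ξ):
  E: 492.4 − 1(122.1) − 2(44.08) = 282.1
  F: 2132 − 1(122.1) − 2(44.08) = 1922
  D: 0 + 1(122.1) = 122.1
  A: 0 + 1(44.08) = 44.08
Total out = 2370 lbmol/h; y_A = 44.08 / 2370 = 0.0186.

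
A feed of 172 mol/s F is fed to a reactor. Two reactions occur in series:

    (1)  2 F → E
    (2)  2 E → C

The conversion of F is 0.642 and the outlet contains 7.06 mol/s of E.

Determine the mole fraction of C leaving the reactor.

0.26

Conversion of F: F consumed = 2ξ₁ = 0.642 × 172 → ξ₁ = 55.21 mol/s.
E balance: n_E = 0 + 1ξ₁ − 2ξ₂ = 7.06 → ξ₂ = (1·55.21 − 7.06)/2 = 24.08 mol/s.
Outlet amounts (n = n₀ + Σ ν·ξ):
  F: 172 − 2(55.21) = 61.58
  E: 0 + 1(55.21) − 2(24.08) = 7.06
  C: 0 + 1(24.08) = 24.08
Total out = 92.71 mol/s; y_C = 24.08 / 92.71 = 0.2597.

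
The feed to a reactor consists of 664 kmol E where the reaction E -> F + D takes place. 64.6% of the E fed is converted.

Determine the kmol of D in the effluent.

E reacted = 0.646 × 664 = 428.9 kmol; ν_E = −1, so ξ = 428.9/1 = 428.9 kmol.
Outlet amounts (n = n₀ + ν ξ):
  E: 664 − 1(428.9) = 235.1
  F: 0 + 1(428.9) = 428.9
  D: 0 + 1(428.9) = 428.9

429 kmol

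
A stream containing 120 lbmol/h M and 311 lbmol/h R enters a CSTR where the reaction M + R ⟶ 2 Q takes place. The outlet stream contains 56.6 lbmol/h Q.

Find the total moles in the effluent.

431 lbmol/h

For Q: n = n₀ + 2ξ → 56.6 = 0 + 2ξ, giving ξ = 28.3 lbmol/h.
Outlet amounts (n = n₀ + ν ξ):
  M: 120 − 1(28.3) = 91.7
  R: 311 − 1(28.3) = 282.7
  Q: 0 + 2(28.3) = 56.6
Total out = 91.7 + 282.7 + 56.6 = 431 lbmol/h.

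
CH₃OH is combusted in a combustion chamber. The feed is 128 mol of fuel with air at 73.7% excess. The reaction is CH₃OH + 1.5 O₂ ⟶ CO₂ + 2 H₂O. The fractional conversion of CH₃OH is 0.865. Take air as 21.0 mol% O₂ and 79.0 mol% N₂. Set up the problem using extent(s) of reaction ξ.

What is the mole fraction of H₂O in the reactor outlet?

0.125

Stoichiometric O₂ = 1.5 × 128 = 192 mol; O₂ fed = 192 × 1.737 = 333.5 mol.
N₂ fed = 333.5 × 79/21 = 1255 mol.
Fuel reacted = 0.865 × 128 → ξ = 110.7 mol.
Outlet (n = n₀ + ν ξ):
  CH₃OH: 128 − 1(110.7) = 17.28
  O₂: 333.5 − 1.5(110.7) = 167.4
  N₂: 1255 (inert)
  CO₂: 0 + 1(110.7) = 110.7
  H₂O: 0 + 2(110.7) = 221.4
Total out = 1771 mol; y_H₂O = 221.4 / 1771 = 0.125.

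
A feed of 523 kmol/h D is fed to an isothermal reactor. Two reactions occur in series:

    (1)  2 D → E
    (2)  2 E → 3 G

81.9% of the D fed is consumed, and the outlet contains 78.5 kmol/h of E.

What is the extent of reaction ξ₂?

ξ₂ = 67.8 kmol/h

Conversion of D: D consumed = 2ξ₁ = 0.819 × 523 → ξ₁ = 214.2 kmol/h.
E balance: n_E = 0 + 1ξ₁ − 2ξ₂ = 78.5 → ξ₂ = (1·214.2 − 78.5)/2 = 67.83 kmol/h.
Outlet amounts (n = n₀ + Σ ν·ξ):
  D: 523 − 2(214.2) = 94.66
  E: 0 + 1(214.2) − 2(67.83) = 78.5
  G: 0 + 3(67.83) = 203.5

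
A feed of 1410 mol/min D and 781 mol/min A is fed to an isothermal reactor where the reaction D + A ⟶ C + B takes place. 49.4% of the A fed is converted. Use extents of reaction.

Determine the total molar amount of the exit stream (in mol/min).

A reacted = 0.494 × 781 = 385.8 mol/min; ν_A = −1, so ξ = 385.8/1 = 385.8 mol/min.
Outlet amounts (n = n₀ + ν ξ):
  D: 1410 − 1(385.8) = 1024
  A: 781 − 1(385.8) = 395.2
  C: 0 + 1(385.8) = 385.8
  B: 0 + 1(385.8) = 385.8
Total out = 1024 + 395.2 + 385.8 + 385.8 = 2191 mol/min.

2190 mol/min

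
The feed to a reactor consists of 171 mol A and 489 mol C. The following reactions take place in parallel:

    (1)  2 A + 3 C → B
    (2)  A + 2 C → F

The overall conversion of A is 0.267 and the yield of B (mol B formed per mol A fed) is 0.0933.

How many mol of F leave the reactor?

Yield of B: 1ξ₁ / 171 = 0.0933 → ξ₁ = 15.95 mol.
Conversion of A: 2ξ₁ + 1ξ₂ = 0.267 × 171 = 45.66 → ξ₂ = 13.75 mol.
Outlet amounts (n = n₀ + Σ ν·ξ):
  A: 171 − 2(15.95) − 1(13.75) = 125.3
  C: 489 − 3(15.95) − 2(13.75) = 413.6
  B: 0 + 1(15.95) = 15.95
  F: 0 + 1(13.75) = 13.75

13.7 mol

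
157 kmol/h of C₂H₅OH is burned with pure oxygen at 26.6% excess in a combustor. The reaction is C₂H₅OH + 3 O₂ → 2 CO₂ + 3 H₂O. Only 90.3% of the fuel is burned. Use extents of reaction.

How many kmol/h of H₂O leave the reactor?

Stoichiometric O₂ = 3 × 157 = 471 kmol/h; O₂ fed = 471 × 1.266 = 596.3 kmol/h.
Fuel reacted = 0.903 × 157 → ξ = 141.8 kmol/h.
Outlet (n = n₀ + ν ξ):
  C₂H₅OH: 157 − 1(141.8) = 15.23
  O₂: 596.3 − 3(141.8) = 171
  CO₂: 0 + 2(141.8) = 283.5
  H₂O: 0 + 3(141.8) = 425.3

425 kmol/h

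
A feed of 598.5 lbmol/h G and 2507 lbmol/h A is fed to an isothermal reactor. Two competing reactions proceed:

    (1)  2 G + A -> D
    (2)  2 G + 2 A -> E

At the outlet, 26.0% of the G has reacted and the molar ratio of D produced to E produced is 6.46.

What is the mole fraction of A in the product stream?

0.823

Conversion of G: G consumed = 0.26 × 598.5 = 155.6 lbmol/h = 2ξ₁ + 2ξ₂.
Selectivity: 1ξ₁ / (1ξ₂) = 6.46 → ξ₁ = 6.46 ξ₂.
Substitute: (2·6.46 + 2) ξ₂ = 155.6 → ξ₂ = 10.43 lbmol/h, ξ₁ = 67.38 lbmol/h.
Outlet amounts (n = n₀ + Σ ν·ξ):
  G: 598.5 − 2(67.38) − 2(10.43) = 442.9
  A: 2507 − 1(67.38) − 2(10.43) = 2419
  D: 0 + 1(67.38) = 67.38
  E: 0 + 1(10.43) = 10.43
Total out = 2939 lbmol/h; y_A = 2419 / 2939 = 0.8229.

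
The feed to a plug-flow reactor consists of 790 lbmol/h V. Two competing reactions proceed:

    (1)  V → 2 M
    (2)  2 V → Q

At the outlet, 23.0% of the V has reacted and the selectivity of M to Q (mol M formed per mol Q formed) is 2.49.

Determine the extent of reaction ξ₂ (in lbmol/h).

ξ₂ = 56 lbmol/h

Conversion of V: V consumed = 0.23 × 790 = 181.7 lbmol/h = 1ξ₁ + 2ξ₂.
Selectivity: 2ξ₁ / (1ξ₂) = 2.49 → ξ₁ = 1.245 ξ₂.
Substitute: (1·1.245 + 2) ξ₂ = 181.7 → ξ₂ = 55.99 lbmol/h, ξ₁ = 69.71 lbmol/h.
Outlet amounts (n = n₀ + Σ ν·ξ):
  V: 790 − 1(69.71) − 2(55.99) = 608.3
  M: 0 + 2(69.71) = 139.4
  Q: 0 + 1(55.99) = 55.99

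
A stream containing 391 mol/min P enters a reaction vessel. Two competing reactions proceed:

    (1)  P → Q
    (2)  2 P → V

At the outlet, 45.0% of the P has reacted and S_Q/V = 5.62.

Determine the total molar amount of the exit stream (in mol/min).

Conversion of P: P consumed = 0.45 × 391 = 176 mol/min = 1ξ₁ + 2ξ₂.
Selectivity: 1ξ₁ / (1ξ₂) = 5.62 → ξ₁ = 5.62 ξ₂.
Substitute: (1·5.62 + 2) ξ₂ = 176 → ξ₂ = 23.09 mol/min, ξ₁ = 129.8 mol/min.
Outlet amounts (n = n₀ + Σ ν·ξ):
  P: 391 − 1(129.8) − 2(23.09) = 215.1
  Q: 0 + 1(129.8) = 129.8
  V: 0 + 1(23.09) = 23.09
Total out = 215.1 + 129.8 + 23.09 = 367.9 mol/min.

368 mol/min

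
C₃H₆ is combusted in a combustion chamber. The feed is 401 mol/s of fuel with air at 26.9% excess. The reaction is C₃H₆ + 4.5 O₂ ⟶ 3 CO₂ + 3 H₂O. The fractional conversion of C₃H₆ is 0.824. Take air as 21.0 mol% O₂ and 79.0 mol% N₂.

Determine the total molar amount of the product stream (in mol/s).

Stoichiometric O₂ = 4.5 × 401 = 1804 mol/s; O₂ fed = 1804 × 1.269 = 2290 mol/s.
N₂ fed = 2290 × 79/21 = 8614 mol/s.
Fuel reacted = 0.824 × 401 → ξ = 330.4 mol/s.
Outlet (n = n₀ + ν ξ):
  C₃H₆: 401 − 1(330.4) = 70.58
  O₂: 2290 − 4.5(330.4) = 803
  N₂: 8614 (inert)
  CO₂: 0 + 3(330.4) = 991.3
  H₂O: 0 + 3(330.4) = 991.3
Total out = 70.58 + 803 + 8614 + 991.3 + 991.3 = 11470 mol/s.

11500 mol/s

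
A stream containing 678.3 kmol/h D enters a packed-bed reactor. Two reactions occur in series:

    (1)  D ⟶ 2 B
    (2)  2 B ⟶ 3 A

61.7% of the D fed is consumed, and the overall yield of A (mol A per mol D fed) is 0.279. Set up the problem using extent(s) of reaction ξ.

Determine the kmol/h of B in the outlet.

Conversion of D: D consumed = 1ξ₁ = 0.617 × 678.3 → ξ₁ = 418.5 kmol/h.
Yield of A: 3ξ₂ / 678.3 = 0.279 → ξ₂ = 63.08 kmol/h.
Outlet amounts (n = n₀ + Σ ν·ξ):
  D: 678.3 − 1(418.5) = 259.8
  B: 0 + 2(418.5) − 2(63.08) = 710.9
  A: 0 + 3(63.08) = 189.2

711 kmol/h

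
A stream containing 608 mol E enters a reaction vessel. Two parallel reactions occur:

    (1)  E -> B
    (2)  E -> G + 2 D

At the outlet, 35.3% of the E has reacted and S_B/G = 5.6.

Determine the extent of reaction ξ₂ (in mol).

ξ₂ = 32.5 mol

Conversion of E: E consumed = 0.353 × 608 = 214.6 mol = 1ξ₁ + 1ξ₂.
Selectivity: 1ξ₁ / (1ξ₂) = 5.6 → ξ₁ = 5.6 ξ₂.
Substitute: (1·5.6 + 1) ξ₂ = 214.6 → ξ₂ = 32.52 mol, ξ₁ = 182.1 mol.
Outlet amounts (n = n₀ + Σ ν·ξ):
  E: 608 − 1(182.1) − 1(32.52) = 393.4
  B: 0 + 1(182.1) = 182.1
  G: 0 + 1(32.52) = 32.52
  D: 0 + 2(32.52) = 65.04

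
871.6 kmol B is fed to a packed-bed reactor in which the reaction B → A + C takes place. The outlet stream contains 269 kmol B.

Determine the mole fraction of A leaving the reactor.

0.409

For B: n = n₀ − 1ξ → 269 = 871.6 − 1ξ, giving ξ = 602.6 kmol.
Outlet amounts (n = n₀ + ν ξ):
  B: 871.6 − 1(602.6) = 269
  A: 0 + 1(602.6) = 602.6
  C: 0 + 1(602.6) = 602.6
Total out = 1474 kmol; y_A = 602.6 / 1474 = 0.4088.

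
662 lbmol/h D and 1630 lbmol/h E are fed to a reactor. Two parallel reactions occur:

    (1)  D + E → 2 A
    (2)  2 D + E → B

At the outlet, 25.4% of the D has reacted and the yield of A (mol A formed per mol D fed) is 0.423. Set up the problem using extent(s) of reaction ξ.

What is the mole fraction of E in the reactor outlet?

Yield of A: 2ξ₁ / 662 = 0.423 → ξ₁ = 140 lbmol/h.
Conversion of D: 1ξ₁ + 2ξ₂ = 0.254 × 662 = 168.1 → ξ₂ = 14.07 lbmol/h.
Outlet amounts (n = n₀ + Σ ν·ξ):
  D: 662 − 1(140) − 2(14.07) = 493.9
  E: 1630 − 1(140) − 1(14.07) = 1476
  A: 0 + 2(140) = 280
  B: 0 + 1(14.07) = 14.07
Total out = 2264 lbmol/h; y_E = 1476 / 2264 = 0.6519.

0.652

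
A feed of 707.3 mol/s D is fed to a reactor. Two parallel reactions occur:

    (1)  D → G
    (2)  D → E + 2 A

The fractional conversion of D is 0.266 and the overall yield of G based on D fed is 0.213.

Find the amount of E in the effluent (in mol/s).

Yield of G: 1ξ₁ / 707.3 = 0.213 → ξ₁ = 150.7 mol/s.
Conversion of D: 1ξ₁ + 1ξ₂ = 0.266 × 707.3 = 188.1 → ξ₂ = 37.49 mol/s.
Outlet amounts (n = n₀ + Σ ν·ξ):
  D: 707.3 − 1(150.7) − 1(37.49) = 519.2
  G: 0 + 1(150.7) = 150.7
  E: 0 + 1(37.49) = 37.49
  A: 0 + 2(37.49) = 74.97

37.5 mol/s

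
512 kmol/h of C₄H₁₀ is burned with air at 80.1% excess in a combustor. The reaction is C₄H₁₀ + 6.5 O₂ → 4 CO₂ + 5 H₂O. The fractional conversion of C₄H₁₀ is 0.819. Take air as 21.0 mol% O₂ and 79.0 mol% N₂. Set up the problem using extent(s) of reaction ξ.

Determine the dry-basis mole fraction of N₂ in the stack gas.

Stoichiometric O₂ = 6.5 × 512 = 3328 kmol/h; O₂ fed = 3328 × 1.801 = 5994 kmol/h.
N₂ fed = 5994 × 79/21 = 22550 kmol/h.
Fuel reacted = 0.819 × 512 → ξ = 419.3 kmol/h.
Outlet (n = n₀ + ν ξ):
  C₄H₁₀: 512 − 1(419.3) = 92.67
  O₂: 5994 − 6.5(419.3) = 3268
  N₂: 22550 (inert)
  CO₂: 0 + 4(419.3) = 1677
  H₂O: 0 + 5(419.3) = 2097
Dry total = 27590 kmol/h; y_N₂ (dry) = 22550 / 27590 = 0.8174.

0.817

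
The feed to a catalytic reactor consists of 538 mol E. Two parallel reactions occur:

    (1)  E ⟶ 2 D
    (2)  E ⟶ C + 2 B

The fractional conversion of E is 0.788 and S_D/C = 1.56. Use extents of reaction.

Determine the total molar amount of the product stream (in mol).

1200 mol

Conversion of E: E consumed = 0.788 × 538 = 423.9 mol = 1ξ₁ + 1ξ₂.
Selectivity: 2ξ₁ / (1ξ₂) = 1.56 → ξ₁ = 0.78 ξ₂.
Substitute: (1·0.78 + 1) ξ₂ = 423.9 → ξ₂ = 238.2 mol, ξ₁ = 185.8 mol.
Outlet amounts (n = n₀ + Σ ν·ξ):
  E: 538 − 1(185.8) − 1(238.2) = 114.1
  D: 0 + 2(185.8) = 371.5
  C: 0 + 1(238.2) = 238.2
  B: 0 + 2(238.2) = 476.3
Total out = 114.1 + 371.5 + 238.2 + 476.3 = 1200 mol.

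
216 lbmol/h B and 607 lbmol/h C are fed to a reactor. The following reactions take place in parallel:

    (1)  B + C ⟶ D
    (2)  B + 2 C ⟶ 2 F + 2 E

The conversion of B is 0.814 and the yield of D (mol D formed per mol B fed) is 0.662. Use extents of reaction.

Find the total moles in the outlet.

713 lbmol/h

Yield of D: 1ξ₁ / 216 = 0.662 → ξ₁ = 143 lbmol/h.
Conversion of B: 1ξ₁ + 1ξ₂ = 0.814 × 216 = 175.8 → ξ₂ = 32.83 lbmol/h.
Outlet amounts (n = n₀ + Σ ν·ξ):
  B: 216 − 1(143) − 1(32.83) = 40.18
  C: 607 − 1(143) − 2(32.83) = 398.3
  D: 0 + 1(143) = 143
  F: 0 + 2(32.83) = 65.66
  E: 0 + 2(32.83) = 65.66
Total out = 40.18 + 398.3 + 143 + 65.66 + 65.66 = 712.8 lbmol/h.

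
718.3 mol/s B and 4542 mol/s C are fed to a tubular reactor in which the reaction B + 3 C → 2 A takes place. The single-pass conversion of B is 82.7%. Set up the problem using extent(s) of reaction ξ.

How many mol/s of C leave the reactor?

2760 mol/s

B reacted = 0.827 × 718.3 = 594 mol/s; ν_B = −1, so ξ = 594/1 = 594 mol/s.
Outlet amounts (n = n₀ + ν ξ):
  B: 718.3 − 1(594) = 124.3
  C: 4542 − 3(594) = 2760
  A: 0 + 2(594) = 1188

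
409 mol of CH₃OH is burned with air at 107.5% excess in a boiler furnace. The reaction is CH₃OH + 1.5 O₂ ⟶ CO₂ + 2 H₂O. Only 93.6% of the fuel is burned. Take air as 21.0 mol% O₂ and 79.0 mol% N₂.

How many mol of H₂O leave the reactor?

766 mol

Stoichiometric O₂ = 1.5 × 409 = 613.5 mol; O₂ fed = 613.5 × 2.075 = 1273 mol.
N₂ fed = 1273 × 79/21 = 4789 mol.
Fuel reacted = 0.936 × 409 → ξ = 382.8 mol.
Outlet (n = n₀ + ν ξ):
  CH₃OH: 409 − 1(382.8) = 26.18
  O₂: 1273 − 1.5(382.8) = 698.8
  N₂: 4789 (inert)
  CO₂: 0 + 1(382.8) = 382.8
  H₂O: 0 + 2(382.8) = 765.6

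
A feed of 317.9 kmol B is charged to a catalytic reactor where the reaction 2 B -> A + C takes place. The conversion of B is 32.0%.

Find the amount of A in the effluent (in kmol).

50.9 kmol

B reacted = 0.32 × 317.9 = 101.7 kmol; ν_B = −2, so ξ = 101.7/2 = 50.86 kmol.
Outlet amounts (n = n₀ + ν ξ):
  B: 317.9 − 2(50.86) = 216.2
  A: 0 + 1(50.86) = 50.86
  C: 0 + 1(50.86) = 50.86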